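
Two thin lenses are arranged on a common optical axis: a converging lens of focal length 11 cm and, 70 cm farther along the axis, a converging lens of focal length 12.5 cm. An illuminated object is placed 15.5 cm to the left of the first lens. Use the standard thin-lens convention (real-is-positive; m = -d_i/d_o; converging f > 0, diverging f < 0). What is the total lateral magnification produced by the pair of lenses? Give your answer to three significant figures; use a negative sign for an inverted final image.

Lens 1: 1/d_i1 = 1/f_1 - 1/d_o1 = 1/11 - 1/15.5 = 0.02639 cm^-1, so d_i1 = 37.889 cm.
m_1 = -(37.889)/15.5 = -2.4444.
That image sits 32.111 cm in front of the second lens, so d_o2 = 32.111 cm.
Lens 2: 1/d_i2 = 1/f_2 - 1/d_o2 = 1/12.5 - 1/(32.111) = 0.04886 cm^-1, so d_i2 = 20.467 cm.
m_2 = -(20.467)/(32.111) = -0.6374.
Total m = m_1 x m_2 = (-2.4444)(-0.6374) = 1.5581.

1.56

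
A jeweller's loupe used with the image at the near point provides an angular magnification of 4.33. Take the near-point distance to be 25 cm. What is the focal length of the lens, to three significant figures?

For the image at the near point, M = 1 + D/f.
f = D/(M - 1) = 25/(4.33 - 1) = 7.508 cm.

7.51 cm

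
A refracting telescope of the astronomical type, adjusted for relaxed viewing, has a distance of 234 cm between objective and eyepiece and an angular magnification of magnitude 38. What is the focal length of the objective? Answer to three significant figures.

228 cm

In normal adjustment the tube length equals f_obj + f_eye and |M| = f_obj/f_eye.
So f_obj = 38 f_eye and 38 f_eye + f_eye = 234 cm, giving f_eye = 234/39 = 6.000 cm and f_obj = 228.000 cm.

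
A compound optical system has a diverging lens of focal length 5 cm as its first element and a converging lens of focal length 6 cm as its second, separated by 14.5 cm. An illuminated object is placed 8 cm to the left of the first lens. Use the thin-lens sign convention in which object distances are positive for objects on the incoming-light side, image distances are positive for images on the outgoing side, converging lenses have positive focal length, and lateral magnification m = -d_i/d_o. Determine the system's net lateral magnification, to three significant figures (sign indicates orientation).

Applying the thin-lens equation to the first lens, 1/(-5) = 1/8 + 1/d_i1, which gives d_i1 = -3.077 cm.
Its lateral magnification is m_1 = -d_i1/d_o1 = -(-3.077)/8 = 0.3846.
The intermediate image is virtual, 3.077 cm to the left of lens 1, so d_o2 = L - d_i1 = 14.5 - (-3.077) = 17.577 cm.
Applying the thin-lens equation again with f_2 = 6 cm and d_o2 = 17.577 cm gives d_i2 = 9.110 cm.
m_2 = -(9.110)/(17.577) = -0.5183.
Total m = m_1 x m_2 = (0.3846)(-0.5183) = -0.1993.

-0.199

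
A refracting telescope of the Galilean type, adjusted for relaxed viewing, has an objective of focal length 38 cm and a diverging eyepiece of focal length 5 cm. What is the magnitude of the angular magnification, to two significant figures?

|M| = f_obj/|f_eye| = 38/5 = 7.600.

7.6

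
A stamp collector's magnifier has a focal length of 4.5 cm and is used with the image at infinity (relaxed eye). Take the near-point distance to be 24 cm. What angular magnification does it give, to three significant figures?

M = D/f = 24/4.5 = 5.333.

5.33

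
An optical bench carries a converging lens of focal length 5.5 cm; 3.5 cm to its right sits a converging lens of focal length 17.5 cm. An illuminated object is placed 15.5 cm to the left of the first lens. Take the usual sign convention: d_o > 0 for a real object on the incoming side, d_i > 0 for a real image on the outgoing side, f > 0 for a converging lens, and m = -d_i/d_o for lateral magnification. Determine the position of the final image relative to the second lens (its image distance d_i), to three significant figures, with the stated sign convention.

3.90 cm

Applying the thin-lens equation to the first lens, 1/5.5 = 1/15.5 + 1/d_i1, which gives d_i1 = 8.525 cm.
This image would form 8.525 cm past lens 1, i.e. 5.025 cm beyond lens 2, so it is a virtual object for lens 2: d_o2 = 3.5 - 8.525 = -5.025 cm.
Applying the thin-lens equation again with f_2 = 17.5 cm and d_o2 = -5.025 cm gives d_i2 = 3.904 cm.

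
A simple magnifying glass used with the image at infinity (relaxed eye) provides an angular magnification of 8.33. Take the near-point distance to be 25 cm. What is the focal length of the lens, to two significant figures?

For the image at infinity, M = D/f.
f = D/M = 25/8.33 = 3.001 cm.

3.0 cm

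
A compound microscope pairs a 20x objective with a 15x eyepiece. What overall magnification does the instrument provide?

The overall magnification of a compound microscope is the product of the objective and eyepiece magnifications:
M = M_obj x M_eye = 20 x 15 = 300.

300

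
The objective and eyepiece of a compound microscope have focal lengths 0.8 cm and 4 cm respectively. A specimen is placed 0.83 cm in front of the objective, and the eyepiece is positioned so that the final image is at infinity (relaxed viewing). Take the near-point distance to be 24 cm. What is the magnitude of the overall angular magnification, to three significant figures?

Objective: 1/d_i = 1/f_obj - 1/d_o = 1/0.8 - 1/0.83 = 0.04518 cm^-1, so d_i = 22.133 cm.
m_obj = -d_i/d_o = -22.133/0.83 = -26.667.
Eyepiece angular magnification (image at infinity): M_eye = D/f_e = 24/4 = 6.000.
Overall M = m_obj x M_eye = (-26.667)(6.000) = -160.00.
|M| = 160.00.

160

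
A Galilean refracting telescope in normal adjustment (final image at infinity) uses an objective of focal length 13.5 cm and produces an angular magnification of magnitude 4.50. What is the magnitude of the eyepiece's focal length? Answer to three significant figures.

|M| = f_obj/|f_eye|, so |f_eye| = f_obj/|M| = 13.5/4.5 = 3.000 cm.
(The eyepiece is diverging, so its signed focal length is -3.000 cm.)

3.00 cm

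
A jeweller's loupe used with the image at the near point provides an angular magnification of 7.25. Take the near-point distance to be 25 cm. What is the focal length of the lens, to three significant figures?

For the image at the near point, M = 1 + D/f.
f = D/(M - 1) = 25/(7.25 - 1) = 4.000 cm.

4.00 cm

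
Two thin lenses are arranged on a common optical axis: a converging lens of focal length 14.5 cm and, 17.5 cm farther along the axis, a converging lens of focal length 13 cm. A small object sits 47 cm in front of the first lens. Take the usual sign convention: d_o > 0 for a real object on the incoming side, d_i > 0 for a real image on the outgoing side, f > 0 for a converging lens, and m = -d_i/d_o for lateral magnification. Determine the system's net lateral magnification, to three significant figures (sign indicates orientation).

Applying the thin-lens equation to the first lens, 1/14.5 = 1/47 + 1/d_i1, which gives d_i1 = 20.969 cm.
Its lateral magnification is m_1 = -d_i1/d_o1 = -(20.969)/47 = -0.4462.
This image would form 20.969 cm past lens 1, i.e. 3.469 cm beyond lens 2, so it is a virtual object for lens 2: d_o2 = 17.5 - 20.969 = -3.469 cm.
Applying the thin-lens equation again with f_2 = 13 cm and d_o2 = -3.469 cm gives d_i2 = 2.738 cm.
m_2 = -(2.738)/(-3.469) = 0.7894.
The system's lateral magnification is m_1 m_2 = (-0.4462)(0.7894) = -0.3522.

-0.352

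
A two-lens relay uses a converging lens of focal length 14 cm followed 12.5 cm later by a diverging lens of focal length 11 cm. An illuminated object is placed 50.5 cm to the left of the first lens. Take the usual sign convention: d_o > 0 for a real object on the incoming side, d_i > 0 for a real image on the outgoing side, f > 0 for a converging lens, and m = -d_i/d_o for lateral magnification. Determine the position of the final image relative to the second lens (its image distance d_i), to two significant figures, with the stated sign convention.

Applying the thin-lens equation to the first lens, 1/14 = 1/50.5 + 1/d_i1, which gives d_i1 = 19.370 cm.
Since 19.370 cm > 12.5 cm, the first image lies past the second lens and serves as a virtual object: d_o2 = L - d_i1 = -6.870 cm.
Applying the thin-lens equation again with f_2 = -11 cm and d_o2 = -6.870 cm gives d_i2 = 18.297 cm.

18 cm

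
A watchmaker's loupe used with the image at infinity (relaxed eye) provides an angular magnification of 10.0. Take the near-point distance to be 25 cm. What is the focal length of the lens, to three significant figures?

For the image at infinity, M = D/f.
f = D/M = 25/10.0 = 2.500 cm.

2.50 cm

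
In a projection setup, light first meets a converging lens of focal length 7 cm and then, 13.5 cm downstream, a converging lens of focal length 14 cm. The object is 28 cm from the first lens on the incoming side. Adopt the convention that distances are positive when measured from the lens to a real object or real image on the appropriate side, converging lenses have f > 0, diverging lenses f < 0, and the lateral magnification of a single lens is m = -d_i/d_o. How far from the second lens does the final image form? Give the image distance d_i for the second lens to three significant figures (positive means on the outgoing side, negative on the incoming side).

Lens 1: 1/d_i1 = 1/f_1 - 1/d_o1 = 1/7 - 1/28 = 0.10714 cm^-1, so d_i1 = 9.333 cm.
Object distance for lens 2: d_o2 = 13.5 - 9.333 = 4.167 cm.
Lens 2: 1/d_i2 = 1/f_2 - 1/d_o2 = 1/14 - 1/(4.167) = -0.16857 cm^-1, so d_i2 = -5.932 cm.

-5.93 cm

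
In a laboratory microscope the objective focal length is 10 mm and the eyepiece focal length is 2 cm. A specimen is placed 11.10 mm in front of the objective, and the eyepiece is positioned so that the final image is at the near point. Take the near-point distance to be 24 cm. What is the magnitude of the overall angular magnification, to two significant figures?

120

Convert to cm: f_obj = 10 mm = 1 cm; d_o = 11.10 mm = 1.11 cm.
Objective: 1/d_i = 1/f_obj - 1/d_o = 1/1 - 1/1.11 = 0.09910 cm^-1, so d_i = 10.091 cm.
m_obj = -d_i/d_o = -10.091/1.11 = -9.091.
Eyepiece angular magnification (image at near point): M_eye = 1 + D/f_e = 1 + 24/2 = 13.000.
Overall M = m_obj x M_eye = (-9.091)(13.000) = -118.18.
|M| = 118.18.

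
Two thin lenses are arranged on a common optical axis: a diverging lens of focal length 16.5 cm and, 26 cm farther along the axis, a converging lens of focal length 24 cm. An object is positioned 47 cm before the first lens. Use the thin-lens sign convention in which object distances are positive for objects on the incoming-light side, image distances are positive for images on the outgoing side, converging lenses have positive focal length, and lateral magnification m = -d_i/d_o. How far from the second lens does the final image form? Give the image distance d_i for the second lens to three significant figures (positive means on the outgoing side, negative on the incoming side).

First lens: d_i1 = 1/(1/(-16.5) - 1/47) = -12.213 cm.
The intermediate image is virtual, 12.213 cm to the left of lens 1, so d_o2 = L - d_i1 = 26 - (-12.213) = 38.213 cm.
Second lens: d_i2 = 1/(1/24 - 1/(38.213)) = 64.527 cm.

64.5 cm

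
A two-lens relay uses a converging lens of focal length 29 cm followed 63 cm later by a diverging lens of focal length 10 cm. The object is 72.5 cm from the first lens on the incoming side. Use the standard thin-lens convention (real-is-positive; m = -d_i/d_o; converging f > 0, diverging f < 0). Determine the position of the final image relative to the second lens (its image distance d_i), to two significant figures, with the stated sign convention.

First lens: d_i1 = 1/(1/29 - 1/72.5) = 48.333 cm.
That image sits 14.667 cm in front of the second lens, so d_o2 = 14.667 cm.
Second lens: d_i2 = 1/(1/(-10) - 1/(14.667)) = -5.946 cm.

-5.9 cm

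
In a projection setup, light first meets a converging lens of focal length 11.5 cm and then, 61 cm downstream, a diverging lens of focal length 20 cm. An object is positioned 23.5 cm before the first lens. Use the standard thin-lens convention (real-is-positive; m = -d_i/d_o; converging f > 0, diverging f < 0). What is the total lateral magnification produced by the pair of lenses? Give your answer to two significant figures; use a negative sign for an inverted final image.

Applying the thin-lens equation to the first lens, 1/11.5 = 1/23.5 + 1/d_i1, which gives d_i1 = 22.521 cm.
Its lateral magnification is m_1 = -d_i1/d_o1 = -(22.521)/23.5 = -0.9583.
Object distance for lens 2: d_o2 = 61 - 22.521 = 38.479 cm.
Applying the thin-lens equation again with f_2 = -20 cm and d_o2 = 38.479 cm gives d_i2 = -13.160 cm.
m_2 = -(-13.160)/(38.479) = 0.3420.
Total m = m_1 x m_2 = (-0.9583)(0.3420) = -0.3278.

-0.33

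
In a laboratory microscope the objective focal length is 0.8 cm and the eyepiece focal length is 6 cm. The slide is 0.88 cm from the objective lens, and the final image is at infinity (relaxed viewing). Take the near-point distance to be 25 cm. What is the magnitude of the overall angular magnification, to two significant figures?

Objective: 1/d_i = 1/f_obj - 1/d_o = 1/0.8 - 1/0.88 = 0.11364 cm^-1, so d_i = 8.800 cm.
m_obj = -d_i/d_o = -8.800/0.88 = -10.000.
Eyepiece angular magnification (image at infinity): M_eye = D/f_e = 25/6 = 4.167.
Overall M = m_obj x M_eye = (-10.000)(4.167) = -41.67.
|M| = 41.67.

42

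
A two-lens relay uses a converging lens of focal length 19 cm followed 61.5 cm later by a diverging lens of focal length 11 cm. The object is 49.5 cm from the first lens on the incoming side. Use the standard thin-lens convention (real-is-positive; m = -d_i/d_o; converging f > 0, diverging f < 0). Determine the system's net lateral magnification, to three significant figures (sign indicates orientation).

Lens 1: 1/d_i1 = 1/f_1 - 1/d_o1 = 1/19 - 1/49.5 = 0.03243 cm^-1, so d_i1 = 30.836 cm.
m_1 = -(30.836)/49.5 = -0.6230.
That image sits 30.664 cm in front of the second lens, so d_o2 = 30.664 cm.
Lens 2: 1/d_i2 = 1/f_2 - 1/d_o2 = 1/(-11) - 1/(30.664) = -0.12352 cm^-1, so d_i2 = -8.096 cm.
m_2 = -(-8.096)/(30.664) = 0.2640.
Total m = m_1 x m_2 = (-0.6230)(0.2640) = -0.1645.

-0.164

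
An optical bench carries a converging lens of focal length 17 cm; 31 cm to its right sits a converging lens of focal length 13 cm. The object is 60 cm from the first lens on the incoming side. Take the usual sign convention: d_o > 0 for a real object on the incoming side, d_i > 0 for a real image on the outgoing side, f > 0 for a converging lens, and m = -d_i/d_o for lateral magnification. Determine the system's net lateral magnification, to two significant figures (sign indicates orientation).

First lens: d_i1 = 1/(1/17 - 1/60) = 23.721 cm.
m_1 = -(23.721)/60 = -0.3953.
Object distance for lens 2: d_o2 = 31 - 23.721 = 7.279 cm.
Second lens: d_i2 = 1/(1/13 - 1/(7.279)) = -16.541 cm.
m_2 = -(-16.541)/(7.279) = 2.2724.
Total m = m_1 x m_2 = (-0.3953)(2.2724) = -0.8984.

-0.90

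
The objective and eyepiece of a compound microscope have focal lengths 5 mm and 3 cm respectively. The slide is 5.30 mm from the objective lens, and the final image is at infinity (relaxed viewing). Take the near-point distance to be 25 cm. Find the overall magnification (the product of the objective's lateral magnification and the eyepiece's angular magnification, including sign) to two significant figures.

-140

Convert to cm: f_obj = 5 mm = 0.5 cm; d_o = 5.30 mm = 0.53 cm.
Objective: 1/d_i = 1/f_obj - 1/d_o = 1/0.5 - 1/0.53 = 0.11321 cm^-1, so d_i = 8.833 cm.
m_obj = -d_i/d_o = -8.833/0.53 = -16.667.
Eyepiece angular magnification (image at infinity): M_eye = D/f_e = 25/3 = 8.333.
Overall M = m_obj x M_eye = (-16.667)(8.333) = -138.89.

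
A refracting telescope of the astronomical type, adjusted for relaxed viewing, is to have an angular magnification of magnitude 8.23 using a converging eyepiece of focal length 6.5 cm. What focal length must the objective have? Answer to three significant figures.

|M| = f_obj/|f_eye|, so f_obj = |M| x |f_eye| = 8.23 x 6.5 = 53.495 cm.

53.5 cm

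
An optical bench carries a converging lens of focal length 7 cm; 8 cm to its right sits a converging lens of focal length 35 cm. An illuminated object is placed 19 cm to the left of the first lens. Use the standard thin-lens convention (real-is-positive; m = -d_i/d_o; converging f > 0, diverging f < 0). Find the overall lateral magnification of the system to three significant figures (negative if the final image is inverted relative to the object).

-0.536

Lens 1: 1/d_i1 = 1/f_1 - 1/d_o1 = 1/7 - 1/19 = 0.09023 cm^-1, so d_i1 = 11.083 cm.
m_1 = -(11.083)/19 = -0.5833.
This image would form 11.083 cm past lens 1, i.e. 3.083 cm beyond lens 2, so it is a virtual object for lens 2: d_o2 = 8 - 11.083 = -3.083 cm.
Lens 2: 1/d_i2 = 1/f_2 - 1/d_o2 = 1/35 - 1/(-3.083) = 0.35290 cm^-1, so d_i2 = 2.834 cm.
m_2 = -(2.834)/(-3.083) = 0.9190.
The system's lateral magnification is m_1 m_2 = (-0.5833)(0.9190) = -0.5361.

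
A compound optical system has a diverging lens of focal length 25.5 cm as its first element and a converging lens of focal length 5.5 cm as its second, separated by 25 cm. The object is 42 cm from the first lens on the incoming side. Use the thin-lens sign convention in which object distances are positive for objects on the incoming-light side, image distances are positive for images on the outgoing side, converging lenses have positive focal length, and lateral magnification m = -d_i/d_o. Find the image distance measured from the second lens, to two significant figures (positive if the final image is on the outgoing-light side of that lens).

6.4 cm

Applying the thin-lens equation to the first lens, 1/(-25.5) = 1/42 + 1/d_i1, which gives d_i1 = -15.867 cm.
With d_i1 < 0 the first image is virtual and lies on the object side; the object distance for lens 2 is d_o2 = 25 - (-15.867) = 40.867 cm.
Applying the thin-lens equation again with f_2 = 5.5 cm and d_o2 = 40.867 cm gives d_i2 = 6.355 cm.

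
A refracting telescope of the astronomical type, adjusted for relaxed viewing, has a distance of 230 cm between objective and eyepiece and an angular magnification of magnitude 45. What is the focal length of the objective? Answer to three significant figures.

In normal adjustment the tube length equals f_obj + f_eye and |M| = f_obj/f_eye.
So f_obj = 45 f_eye and 45 f_eye + f_eye = 230 cm, giving f_eye = 230/46 = 5.000 cm and f_obj = 225.000 cm.

225 cm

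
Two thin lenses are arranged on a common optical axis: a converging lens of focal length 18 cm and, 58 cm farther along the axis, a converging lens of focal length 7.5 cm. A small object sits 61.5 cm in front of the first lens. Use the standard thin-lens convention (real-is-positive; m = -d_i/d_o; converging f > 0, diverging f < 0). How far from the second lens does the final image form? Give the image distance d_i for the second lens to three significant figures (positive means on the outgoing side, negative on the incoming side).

9.75 cm

Lens 1: 1/d_i1 = 1/f_1 - 1/d_o1 = 1/18 - 1/61.5 = 0.03930 cm^-1, so d_i1 = 25.448 cm.
The intermediate image is 25.448 cm to the right of lens 1, so d_o2 = L - d_i1 = 58 - 25.448 = 32.552 cm.
Lens 2: 1/d_i2 = 1/f_2 - 1/d_o2 = 1/7.5 - 1/(32.552) = 0.10261 cm^-1, so d_i2 = 9.745 cm.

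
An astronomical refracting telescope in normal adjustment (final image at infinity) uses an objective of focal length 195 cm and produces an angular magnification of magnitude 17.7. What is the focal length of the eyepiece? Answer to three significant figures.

|M| = f_obj/f_eye, so f_eye = f_obj/|M| = 195/17.7 = 11.017 cm.

11.0 cm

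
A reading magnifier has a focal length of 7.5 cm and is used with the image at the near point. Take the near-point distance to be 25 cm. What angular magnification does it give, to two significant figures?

M = 1 + D/f = 1 + 25/7.5 = 4.333.

4.3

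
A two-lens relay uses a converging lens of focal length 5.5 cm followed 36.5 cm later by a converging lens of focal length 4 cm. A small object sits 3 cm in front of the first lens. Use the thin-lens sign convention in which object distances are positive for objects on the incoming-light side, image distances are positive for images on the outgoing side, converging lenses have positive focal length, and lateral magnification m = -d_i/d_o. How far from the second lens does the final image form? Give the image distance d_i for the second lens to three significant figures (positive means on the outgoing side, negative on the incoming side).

Lens 1: 1/d_i1 = 1/f_1 - 1/d_o1 = 1/5.5 - 1/3 = -0.15152 cm^-1, so d_i1 = -6.600 cm.
With d_i1 < 0 the first image is virtual and lies on the object side; the object distance for lens 2 is d_o2 = 36.5 - (-6.600) = 43.100 cm.
Lens 2: 1/d_i2 = 1/f_2 - 1/d_o2 = 1/4 - 1/(43.100) = 0.22680 cm^-1, so d_i2 = 4.409 cm.

4.41 cm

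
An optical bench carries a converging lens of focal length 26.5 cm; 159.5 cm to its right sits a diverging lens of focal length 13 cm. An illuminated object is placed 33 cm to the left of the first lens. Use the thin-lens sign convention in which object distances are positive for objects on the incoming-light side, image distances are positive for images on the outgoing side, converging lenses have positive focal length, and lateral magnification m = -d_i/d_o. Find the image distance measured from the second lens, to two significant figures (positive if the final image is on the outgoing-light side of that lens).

Applying the thin-lens equation to the first lens, 1/26.5 = 1/33 + 1/d_i1, which gives d_i1 = 134.538 cm.
That image sits 24.962 cm in front of the second lens, so d_o2 = 24.962 cm.
Applying the thin-lens equation again with f_2 = -13 cm and d_o2 = 24.962 cm gives d_i2 = -8.548 cm.

-8.5 cm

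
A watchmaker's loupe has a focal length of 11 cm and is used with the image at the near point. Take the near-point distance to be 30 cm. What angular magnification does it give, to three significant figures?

3.73

M = 1 + D/f = 1 + 30/11 = 3.727.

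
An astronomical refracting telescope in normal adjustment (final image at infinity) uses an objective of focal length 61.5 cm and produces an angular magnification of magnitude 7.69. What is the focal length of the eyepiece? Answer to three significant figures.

8.00 cm

|M| = f_obj/f_eye, so f_eye = f_obj/|M| = 61.5/7.69 = 7.997 cm.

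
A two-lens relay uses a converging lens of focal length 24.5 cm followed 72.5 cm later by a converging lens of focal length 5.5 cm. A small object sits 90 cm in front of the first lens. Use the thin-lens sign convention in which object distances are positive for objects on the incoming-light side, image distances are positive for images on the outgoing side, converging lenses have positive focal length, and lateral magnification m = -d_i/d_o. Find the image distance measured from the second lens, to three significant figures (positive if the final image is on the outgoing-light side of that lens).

Lens 1: 1/d_i1 = 1/f_1 - 1/d_o1 = 1/24.5 - 1/90 = 0.02971 cm^-1, so d_i1 = 33.664 cm.
Object distance for lens 2: d_o2 = 72.5 - 33.664 = 38.836 cm.
Lens 2: 1/d_i2 = 1/f_2 - 1/d_o2 = 1/5.5 - 1/(38.836) = 0.15607 cm^-1, so d_i2 = 6.407 cm.

6.41 cm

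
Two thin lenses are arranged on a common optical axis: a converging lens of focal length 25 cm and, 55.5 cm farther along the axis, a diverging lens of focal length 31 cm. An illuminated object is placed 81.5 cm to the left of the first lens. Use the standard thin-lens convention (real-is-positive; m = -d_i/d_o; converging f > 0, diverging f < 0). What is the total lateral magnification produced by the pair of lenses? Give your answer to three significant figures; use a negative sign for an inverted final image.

-0.272

Applying the thin-lens equation to the first lens, 1/25 = 1/81.5 + 1/d_i1, which gives d_i1 = 36.062 cm.
Its lateral magnification is m_1 = -d_i1/d_o1 = -(36.062)/81.5 = -0.4425.
That image sits 19.438 cm in front of the second lens, so d_o2 = 19.438 cm.
Applying the thin-lens equation again with f_2 = -31 cm and d_o2 = 19.438 cm gives d_i2 = -11.947 cm.
m_2 = -(-11.947)/(19.438) = 0.6146.
Overall magnification: m = m_1 m_2 = -0.2720.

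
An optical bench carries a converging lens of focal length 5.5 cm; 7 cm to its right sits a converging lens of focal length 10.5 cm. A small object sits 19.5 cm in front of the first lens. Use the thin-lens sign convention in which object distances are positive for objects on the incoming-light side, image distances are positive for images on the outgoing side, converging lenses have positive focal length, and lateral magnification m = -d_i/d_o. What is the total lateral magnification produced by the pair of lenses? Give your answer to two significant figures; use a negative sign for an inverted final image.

-0.37

First lens: d_i1 = 1/(1/5.5 - 1/19.5) = 7.661 cm.
m_1 = -(7.661)/19.5 = -0.3929.
Since 7.661 cm > 7 cm, the first image lies past the second lens and serves as a virtual object: d_o2 = L - d_i1 = -0.661 cm.
Second lens: d_i2 = 1/(1/10.5 - 1/(-0.661)) = 0.622 cm.
m_2 = -(0.622)/(-0.661) = 0.9408.
The system's lateral magnification is m_1 m_2 = (-0.3929)(0.9408) = -0.3696.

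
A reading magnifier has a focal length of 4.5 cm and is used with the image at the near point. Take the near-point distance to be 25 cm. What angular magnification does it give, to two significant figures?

6.6

M = 1 + D/f = 1 + 25/4.5 = 6.556.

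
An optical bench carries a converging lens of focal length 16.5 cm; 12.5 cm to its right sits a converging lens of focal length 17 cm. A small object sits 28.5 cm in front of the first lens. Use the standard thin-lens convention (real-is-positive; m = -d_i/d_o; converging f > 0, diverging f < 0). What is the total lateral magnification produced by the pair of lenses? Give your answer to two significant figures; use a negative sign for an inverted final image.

-0.54

First lens: d_i1 = 1/(1/16.5 - 1/28.5) = 39.187 cm.
m_1 = -(39.187)/28.5 = -1.3750.
Since 39.187 cm > 12.5 cm, the first image lies past the second lens and serves as a virtual object: d_o2 = L - d_i1 = -26.687 cm.
Second lens: d_i2 = 1/(1/17 - 1/(-26.687)) = 10.385 cm.
m_2 = -(10.385)/(-26.687) = 0.3891.
Total m = m_1 x m_2 = (-1.3750)(0.3891) = -0.5351.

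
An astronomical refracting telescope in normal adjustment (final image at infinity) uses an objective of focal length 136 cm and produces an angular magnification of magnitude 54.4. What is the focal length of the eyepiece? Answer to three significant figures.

2.50 cm

|M| = f_obj/f_eye, so f_eye = f_obj/|M| = 136/54.4 = 2.500 cm.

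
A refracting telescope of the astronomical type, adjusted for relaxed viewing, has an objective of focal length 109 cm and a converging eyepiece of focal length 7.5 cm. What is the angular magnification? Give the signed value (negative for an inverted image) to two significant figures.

M = -f_obj/f_eye = -109/(7.5) = -14.533.

-15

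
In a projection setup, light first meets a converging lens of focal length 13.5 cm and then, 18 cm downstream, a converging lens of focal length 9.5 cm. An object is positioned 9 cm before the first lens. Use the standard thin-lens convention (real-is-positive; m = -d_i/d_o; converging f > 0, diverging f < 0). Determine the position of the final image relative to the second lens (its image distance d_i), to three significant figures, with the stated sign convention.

First lens: d_i1 = 1/(1/13.5 - 1/9) = -27.000 cm.
With d_i1 < 0 the first image is virtual and lies on the object side; the object distance for lens 2 is d_o2 = 18 - (-27.000) = 45.000 cm.
Second lens: d_i2 = 1/(1/9.5 - 1/(45.000)) = 12.042 cm.

12.0 cm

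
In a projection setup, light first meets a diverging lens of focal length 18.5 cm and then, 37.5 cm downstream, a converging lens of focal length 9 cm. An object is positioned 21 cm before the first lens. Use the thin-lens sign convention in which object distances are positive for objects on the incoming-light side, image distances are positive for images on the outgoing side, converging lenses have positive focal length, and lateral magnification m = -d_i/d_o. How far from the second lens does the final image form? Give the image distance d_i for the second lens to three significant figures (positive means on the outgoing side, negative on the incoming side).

Lens 1: 1/d_i1 = 1/f_1 - 1/d_o1 = 1/(-18.5) - 1/21 = -0.10167 cm^-1, so d_i1 = -9.835 cm.
With d_i1 < 0 the first image is virtual and lies on the object side; the object distance for lens 2 is d_o2 = 37.5 - (-9.835) = 47.335 cm.
Lens 2: 1/d_i2 = 1/f_2 - 1/d_o2 = 1/9 - 1/(47.335) = 0.08999 cm^-1, so d_i2 = 11.113 cm.

11.1 cm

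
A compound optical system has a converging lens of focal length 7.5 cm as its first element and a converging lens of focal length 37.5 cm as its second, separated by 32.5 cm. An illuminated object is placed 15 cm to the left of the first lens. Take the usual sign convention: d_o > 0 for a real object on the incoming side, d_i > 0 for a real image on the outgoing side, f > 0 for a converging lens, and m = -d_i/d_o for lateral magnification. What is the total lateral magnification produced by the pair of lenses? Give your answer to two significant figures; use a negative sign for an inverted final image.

First lens: d_i1 = 1/(1/7.5 - 1/15) = 15.000 cm.
m_1 = -(15.000)/15 = -1.0000.
Object distance for lens 2: d_o2 = 32.5 - 15.000 = 17.500 cm.
Second lens: d_i2 = 1/(1/37.5 - 1/(17.500)) = -32.813 cm.
m_2 = -(-32.813)/(17.500) = 1.8750.
Total m = m_1 x m_2 = (-1.0000)(1.8750) = -1.8750.

-1.9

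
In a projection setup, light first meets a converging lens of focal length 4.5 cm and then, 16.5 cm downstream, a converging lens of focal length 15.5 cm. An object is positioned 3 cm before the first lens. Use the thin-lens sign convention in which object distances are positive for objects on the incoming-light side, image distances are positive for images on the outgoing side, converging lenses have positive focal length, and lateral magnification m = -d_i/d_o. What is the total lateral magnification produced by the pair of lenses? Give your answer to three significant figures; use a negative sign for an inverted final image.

-4.65

First lens: d_i1 = 1/(1/4.5 - 1/3) = -9.000 cm.
m_1 = -(-9.000)/3 = 3.0000.
The intermediate image is virtual, 9.000 cm to the left of lens 1, so d_o2 = L - d_i1 = 16.5 - (-9.000) = 25.500 cm.
Second lens: d_i2 = 1/(1/15.5 - 1/(25.500)) = 39.525 cm.
m_2 = -(39.525)/(25.500) = -1.5500.
Total m = m_1 x m_2 = (3.0000)(-1.5500) = -4.6500.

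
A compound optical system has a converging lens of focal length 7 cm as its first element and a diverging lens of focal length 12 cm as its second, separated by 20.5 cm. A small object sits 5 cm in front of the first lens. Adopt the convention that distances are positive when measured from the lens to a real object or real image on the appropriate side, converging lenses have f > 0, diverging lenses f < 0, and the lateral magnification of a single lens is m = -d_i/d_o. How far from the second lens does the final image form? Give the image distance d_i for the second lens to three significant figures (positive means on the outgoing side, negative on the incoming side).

-9.12 cm

Applying the thin-lens equation to the first lens, 1/7 = 1/5 + 1/d_i1, which gives d_i1 = -17.500 cm.
The intermediate image is virtual, 17.500 cm to the left of lens 1, so d_o2 = L - d_i1 = 20.5 - (-17.500) = 38.000 cm.
Applying the thin-lens equation again with f_2 = -12 cm and d_o2 = 38.000 cm gives d_i2 = -9.120 cm.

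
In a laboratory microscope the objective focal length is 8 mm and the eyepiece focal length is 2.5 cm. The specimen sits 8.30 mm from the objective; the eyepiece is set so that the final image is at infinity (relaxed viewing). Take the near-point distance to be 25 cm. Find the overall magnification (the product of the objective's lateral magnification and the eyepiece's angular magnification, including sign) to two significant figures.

Convert to cm: f_obj = 8 mm = 0.8 cm; d_o = 8.30 mm = 0.83 cm.
Objective: 1/d_i = 1/f_obj - 1/d_o = 1/0.8 - 1/0.83 = 0.04518 cm^-1, so d_i = 22.133 cm.
m_obj = -d_i/d_o = -22.133/0.83 = -26.667.
Eyepiece angular magnification (image at infinity): M_eye = D/f_e = 25/2.5 = 10.000.
Overall M = m_obj x M_eye = (-26.667)(10.000) = -266.67.

-270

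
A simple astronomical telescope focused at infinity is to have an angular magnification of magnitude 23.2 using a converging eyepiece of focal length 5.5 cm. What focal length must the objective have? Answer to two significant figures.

|M| = f_obj/|f_eye|, so f_obj = |M| x |f_eye| = 23.2 x 5.5 = 127.600 cm.

130 cm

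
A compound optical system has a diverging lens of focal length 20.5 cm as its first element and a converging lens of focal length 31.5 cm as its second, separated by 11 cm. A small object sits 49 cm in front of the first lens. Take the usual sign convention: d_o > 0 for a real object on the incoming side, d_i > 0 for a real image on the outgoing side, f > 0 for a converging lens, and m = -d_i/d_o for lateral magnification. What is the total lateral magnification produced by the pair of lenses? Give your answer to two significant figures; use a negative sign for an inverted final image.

1.5

Applying the thin-lens equation to the first lens, 1/(-20.5) = 1/49 + 1/d_i1, which gives d_i1 = -14.453 cm.
Its lateral magnification is m_1 = -d_i1/d_o1 = -(-14.453)/49 = 0.2950.
The intermediate image is virtual, 14.453 cm to the left of lens 1, so d_o2 = L - d_i1 = 11 - (-14.453) = 25.453 cm.
Applying the thin-lens equation again with f_2 = 31.5 cm and d_o2 = 25.453 cm gives d_i2 = -132.596 cm.
m_2 = -(-132.596)/(25.453) = 5.2094.
Total m = m_1 x m_2 = (0.2950)(5.2094) = 1.5366.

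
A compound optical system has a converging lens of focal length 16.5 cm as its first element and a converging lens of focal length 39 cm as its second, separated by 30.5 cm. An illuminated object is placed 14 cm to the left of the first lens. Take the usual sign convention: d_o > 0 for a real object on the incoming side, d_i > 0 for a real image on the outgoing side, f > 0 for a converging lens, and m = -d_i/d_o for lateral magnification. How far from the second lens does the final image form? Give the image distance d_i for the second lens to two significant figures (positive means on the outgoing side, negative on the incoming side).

Applying the thin-lens equation to the first lens, 1/16.5 = 1/14 + 1/d_i1, which gives d_i1 = -92.400 cm.
With d_i1 < 0 the first image is virtual and lies on the object side; the object distance for lens 2 is d_o2 = 30.5 - (-92.400) = 122.900 cm.
Applying the thin-lens equation again with f_2 = 39 cm and d_o2 = 122.900 cm gives d_i2 = 57.129 cm.

57 cm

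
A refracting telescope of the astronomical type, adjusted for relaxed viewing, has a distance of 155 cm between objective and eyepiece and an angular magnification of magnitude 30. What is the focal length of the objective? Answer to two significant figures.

In normal adjustment the tube length equals f_obj + f_eye and |M| = f_obj/f_eye.
So f_obj = 30 f_eye and 30 f_eye + f_eye = 155 cm, giving f_eye = 155/31 = 5.000 cm and f_obj = 150.000 cm.

150 cm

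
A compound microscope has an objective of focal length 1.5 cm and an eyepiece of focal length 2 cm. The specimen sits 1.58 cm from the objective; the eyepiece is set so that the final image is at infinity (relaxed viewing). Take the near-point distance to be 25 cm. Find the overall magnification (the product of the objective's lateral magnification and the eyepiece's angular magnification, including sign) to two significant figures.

Objective: 1/d_i = 1/f_obj - 1/d_o = 1/1.5 - 1/1.58 = 0.03376 cm^-1, so d_i = 29.625 cm.
m_obj = -d_i/d_o = -29.625/1.58 = -18.750.
Eyepiece angular magnification (image at infinity): M_eye = D/f_e = 25/2 = 12.500.
Overall M = m_obj x M_eye = (-18.750)(12.500) = -234.37.

-230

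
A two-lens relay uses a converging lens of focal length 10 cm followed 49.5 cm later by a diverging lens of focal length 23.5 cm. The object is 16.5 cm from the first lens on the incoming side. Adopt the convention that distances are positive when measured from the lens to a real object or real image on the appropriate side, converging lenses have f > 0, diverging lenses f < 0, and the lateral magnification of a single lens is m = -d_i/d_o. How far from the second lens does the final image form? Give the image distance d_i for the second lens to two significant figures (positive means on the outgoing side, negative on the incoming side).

Lens 1: 1/d_i1 = 1/f_1 - 1/d_o1 = 1/10 - 1/16.5 = 0.03939 cm^-1, so d_i1 = 25.385 cm.
The intermediate image is 25.385 cm to the right of lens 1, so d_o2 = L - d_i1 = 49.5 - 25.385 = 24.115 cm.
Lens 2: 1/d_i2 = 1/f_2 - 1/d_o2 = 1/(-23.5) - 1/(24.115) = -0.08402 cm^-1, so d_i2 = -11.902 cm.

-12 cm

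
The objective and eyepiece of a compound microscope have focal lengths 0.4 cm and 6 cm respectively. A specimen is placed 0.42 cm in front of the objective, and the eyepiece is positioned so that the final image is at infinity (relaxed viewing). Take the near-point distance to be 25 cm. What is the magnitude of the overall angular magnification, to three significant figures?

83.3

Objective: 1/d_i = 1/f_obj - 1/d_o = 1/0.4 - 1/0.42 = 0.11905 cm^-1, so d_i = 8.400 cm.
m_obj = -d_i/d_o = -8.400/0.42 = -20.000.
Eyepiece angular magnification (image at infinity): M_eye = D/f_e = 25/6 = 4.167.
Overall M = m_obj x M_eye = (-20.000)(4.167) = -83.33.
|M| = 83.33.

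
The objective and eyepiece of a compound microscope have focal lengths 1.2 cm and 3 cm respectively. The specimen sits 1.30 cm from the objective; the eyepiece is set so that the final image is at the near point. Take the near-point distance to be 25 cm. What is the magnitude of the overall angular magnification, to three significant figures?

112

Objective: 1/d_i = 1/f_obj - 1/d_o = 1/1.2 - 1/1.30 = 0.06410 cm^-1, so d_i = 15.600 cm.
m_obj = -d_i/d_o = -15.600/1.30 = -12.000.
Eyepiece angular magnification (image at near point): M_eye = 1 + D/f_e = 1 + 25/3 = 9.333.
Overall M = m_obj x M_eye = (-12.000)(9.333) = -112.00.
|M| = 112.00.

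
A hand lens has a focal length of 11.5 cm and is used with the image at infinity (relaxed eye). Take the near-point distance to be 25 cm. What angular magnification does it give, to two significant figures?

2.2

M = D/f = 25/11.5 = 2.174.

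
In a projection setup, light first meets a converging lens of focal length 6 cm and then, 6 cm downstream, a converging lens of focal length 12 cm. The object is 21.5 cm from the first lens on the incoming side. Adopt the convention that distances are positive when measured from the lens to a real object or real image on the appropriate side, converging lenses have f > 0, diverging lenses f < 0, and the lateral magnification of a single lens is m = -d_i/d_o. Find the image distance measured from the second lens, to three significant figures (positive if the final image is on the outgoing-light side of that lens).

1.95 cm

Applying the thin-lens equation to the first lens, 1/6 = 1/21.5 + 1/d_i1, which gives d_i1 = 8.323 cm.
This image would form 8.323 cm past lens 1, i.e. 2.323 cm beyond lens 2, so it is a virtual object for lens 2: d_o2 = 6 - 8.323 = -2.323 cm.
Applying the thin-lens equation again with f_2 = 12 cm and d_o2 = -2.323 cm gives d_i2 = 1.946 cm.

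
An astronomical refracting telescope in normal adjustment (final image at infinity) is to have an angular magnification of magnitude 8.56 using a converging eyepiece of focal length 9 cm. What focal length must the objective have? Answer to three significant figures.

|M| = f_obj/|f_eye|, so f_obj = |M| x |f_eye| = 8.56 x 9 = 77.040 cm.

77.0 cm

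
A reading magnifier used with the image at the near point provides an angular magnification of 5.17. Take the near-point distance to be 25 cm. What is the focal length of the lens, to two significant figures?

For the image at the near point, M = 1 + D/f.
f = D/(M - 1) = 25/(5.17 - 1) = 5.995 cm.

6.0 cm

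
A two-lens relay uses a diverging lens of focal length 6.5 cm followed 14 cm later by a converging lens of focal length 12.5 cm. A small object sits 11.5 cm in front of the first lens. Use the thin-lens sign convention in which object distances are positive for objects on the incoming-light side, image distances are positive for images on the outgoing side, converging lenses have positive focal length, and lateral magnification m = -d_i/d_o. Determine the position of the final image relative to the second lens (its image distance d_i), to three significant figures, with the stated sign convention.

Applying the thin-lens equation to the first lens, 1/(-6.5) = 1/11.5 + 1/d_i1, which gives d_i1 = -4.153 cm.
With d_i1 < 0 the first image is virtual and lies on the object side; the object distance for lens 2 is d_o2 = 14 - (-4.153) = 18.153 cm.
Applying the thin-lens equation again with f_2 = 12.5 cm and d_o2 = 18.153 cm gives d_i2 = 40.141 cm.

40.1 cm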